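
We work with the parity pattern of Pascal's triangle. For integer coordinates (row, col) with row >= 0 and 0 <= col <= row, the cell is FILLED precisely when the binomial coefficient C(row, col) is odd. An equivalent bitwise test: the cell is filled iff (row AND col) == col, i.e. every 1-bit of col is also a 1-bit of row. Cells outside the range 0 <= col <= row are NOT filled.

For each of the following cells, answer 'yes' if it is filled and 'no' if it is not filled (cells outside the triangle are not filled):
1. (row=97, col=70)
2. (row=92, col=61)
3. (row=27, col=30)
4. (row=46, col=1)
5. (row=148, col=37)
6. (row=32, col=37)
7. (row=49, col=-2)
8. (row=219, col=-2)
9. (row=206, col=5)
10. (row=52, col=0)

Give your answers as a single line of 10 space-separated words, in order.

(97,70): row=0b1100001, col=0b1000110, row AND col = 0b1000000 = 64; 64 != 70 -> empty
(92,61): row=0b1011100, col=0b111101, row AND col = 0b11100 = 28; 28 != 61 -> empty
(27,30): col outside [0, 27] -> not filled
(46,1): row=0b101110, col=0b1, row AND col = 0b0 = 0; 0 != 1 -> empty
(148,37): row=0b10010100, col=0b100101, row AND col = 0b100 = 4; 4 != 37 -> empty
(32,37): col outside [0, 32] -> not filled
(49,-2): col outside [0, 49] -> not filled
(219,-2): col outside [0, 219] -> not filled
(206,5): row=0b11001110, col=0b101, row AND col = 0b100 = 4; 4 != 5 -> empty
(52,0): row=0b110100, col=0b0, row AND col = 0b0 = 0; 0 == 0 -> filled

Answer: no no no no no no no no no yes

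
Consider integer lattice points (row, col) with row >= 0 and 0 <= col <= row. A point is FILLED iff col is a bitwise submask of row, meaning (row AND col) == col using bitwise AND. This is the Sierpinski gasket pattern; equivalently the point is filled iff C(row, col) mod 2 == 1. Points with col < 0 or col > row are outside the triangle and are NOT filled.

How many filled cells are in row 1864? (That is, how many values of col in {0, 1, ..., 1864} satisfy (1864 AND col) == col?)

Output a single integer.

Answer: 32

Derivation:
1864 in binary = 11101001000
popcount(1864) = number of 1-bits in 11101001000 = 5
A col c satisfies (1864 AND c) == c iff every set bit of c is also set in 1864; each of the 5 set bits of 1864 can independently be on or off in c.
count = 2^5 = 32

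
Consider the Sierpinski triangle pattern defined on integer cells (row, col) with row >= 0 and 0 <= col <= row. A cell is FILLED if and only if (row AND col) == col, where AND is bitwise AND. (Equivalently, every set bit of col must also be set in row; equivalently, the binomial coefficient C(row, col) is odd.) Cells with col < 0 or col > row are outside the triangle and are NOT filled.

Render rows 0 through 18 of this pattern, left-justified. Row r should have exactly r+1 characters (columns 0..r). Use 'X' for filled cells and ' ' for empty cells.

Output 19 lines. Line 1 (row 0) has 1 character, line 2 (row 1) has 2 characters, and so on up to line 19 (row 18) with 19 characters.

Answer: X
XX
X X
XXXX
X   X
XX  XX
X X X X
XXXXXXXX
X       X
XX      XX
X X     X X
XXXX    XXXX
X   X   X   X
XX  XX  XX  XX
X X X X X X X X
XXXXXXXXXXXXXXXX
X               X
XX              XX
X X             X X

Derivation:
r0=0: X
r1=1: XX
r2=10: X X
r3=11: XXXX
r4=100: X   X
r5=101: XX  XX
r6=110: X X X X
r7=111: XXXXXXXX
r8=1000: X       X
r9=1001: XX      XX
r10=1010: X X     X X
r11=1011: XXXX    XXXX
r12=1100: X   X   X   X
r13=1101: XX  XX  XX  XX
r14=1110: X X X X X X X X
r15=1111: XXXXXXXXXXXXXXXX
r16=10000: X               X
r17=10001: XX              XX
r18=10010: X X             X X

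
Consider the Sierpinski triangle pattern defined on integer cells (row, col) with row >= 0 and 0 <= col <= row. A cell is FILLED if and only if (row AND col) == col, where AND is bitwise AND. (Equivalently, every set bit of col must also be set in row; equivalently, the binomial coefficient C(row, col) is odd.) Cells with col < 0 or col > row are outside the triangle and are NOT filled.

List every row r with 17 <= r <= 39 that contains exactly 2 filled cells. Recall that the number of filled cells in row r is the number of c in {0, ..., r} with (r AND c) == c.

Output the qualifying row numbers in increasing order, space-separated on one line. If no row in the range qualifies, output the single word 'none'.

Row r has 2^popcount(r) filled cells, so we need popcount(r) = log2(2) = 1.
Scan r = 17..39 and keep those with exactly 1 one-bits:
r=17=10001 popcount=2 -> skip
r=18=10010 popcount=2 -> skip
r=19=10011 popcount=3 -> skip
r=20=10100 popcount=2 -> skip
r=21=10101 popcount=3 -> skip
r=22=10110 popcount=3 -> skip
r=23=10111 popcount=4 -> skip
r=24=11000 popcount=2 -> skip
r=25=11001 popcount=3 -> skip
r=26=11010 popcount=3 -> skip
r=27=11011 popcount=4 -> skip
r=28=11100 popcount=3 -> skip
r=29=11101 popcount=4 -> skip
r=30=11110 popcount=4 -> skip
r=31=11111 popcount=5 -> skip
r=32=100000 popcount=1 -> KEEP
r=33=100001 popcount=2 -> skip
r=34=100010 popcount=2 -> skip
r=35=100011 popcount=3 -> skip
r=36=100100 popcount=2 -> skip
r=37=100101 popcount=3 -> skip
r=38=100110 popcount=3 -> skip
r=39=100111 popcount=4 -> skip
Kept rows: 32

Answer: 32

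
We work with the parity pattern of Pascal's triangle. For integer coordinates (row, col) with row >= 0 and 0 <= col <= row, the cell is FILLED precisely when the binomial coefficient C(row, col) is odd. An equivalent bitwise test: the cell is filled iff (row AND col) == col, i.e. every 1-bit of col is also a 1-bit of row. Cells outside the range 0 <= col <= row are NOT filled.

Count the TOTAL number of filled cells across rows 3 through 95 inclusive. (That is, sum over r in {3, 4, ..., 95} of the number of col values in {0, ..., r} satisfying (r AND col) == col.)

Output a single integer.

Answer: 1210

Derivation:
r3=11 pc2: +4 =4
r4=100 pc1: +2 =6
r5=101 pc2: +4 =10
r6=110 pc2: +4 =14
r7=111 pc3: +8 =22
r8=1000 pc1: +2 =24
r9=1001 pc2: +4 =28
r10=1010 pc2: +4 =32
r11=1011 pc3: +8 =40
r12=1100 pc2: +4 =44
r13=1101 pc3: +8 =52
r14=1110 pc3: +8 =60
r15=1111 pc4: +16 =76
r16=10000 pc1: +2 =78
r17=10001 pc2: +4 =82
r18=10010 pc2: +4 =86
r19=10011 pc3: +8 =94
r20=10100 pc2: +4 =98
r21=10101 pc3: +8 =106
r22=10110 pc3: +8 =114
r23=10111 pc4: +16 =130
r24=11000 pc2: +4 =134
r25=11001 pc3: +8 =142
r26=11010 pc3: +8 =150
r27=11011 pc4: +16 =166
r28=11100 pc3: +8 =174
r29=11101 pc4: +16 =190
r30=11110 pc4: +16 =206
r31=11111 pc5: +32 =238
r32=100000 pc1: +2 =240
r33=100001 pc2: +4 =244
r34=100010 pc2: +4 =248
r35=100011 pc3: +8 =256
r36=100100 pc2: +4 =260
r37=100101 pc3: +8 =268
r38=100110 pc3: +8 =276
r39=100111 pc4: +16 =292
r40=101000 pc2: +4 =296
r41=101001 pc3: +8 =304
r42=101010 pc3: +8 =312
r43=101011 pc4: +16 =328
r44=101100 pc3: +8 =336
r45=101101 pc4: +16 =352
r46=101110 pc4: +16 =368
r47=101111 pc5: +32 =400
r48=110000 pc2: +4 =404
r49=110001 pc3: +8 =412
r50=110010 pc3: +8 =420
r51=110011 pc4: +16 =436
r52=110100 pc3: +8 =444
r53=110101 pc4: +16 =460
r54=110110 pc4: +16 =476
r55=110111 pc5: +32 =508
r56=111000 pc3: +8 =516
r57=111001 pc4: +16 =532
r58=111010 pc4: +16 =548
r59=111011 pc5: +32 =580
r60=111100 pc4: +16 =596
r61=111101 pc5: +32 =628
r62=111110 pc5: +32 =660
r63=111111 pc6: +64 =724
r64=1000000 pc1: +2 =726
r65=1000001 pc2: +4 =730
r66=1000010 pc2: +4 =734
r67=1000011 pc3: +8 =742
r68=1000100 pc2: +4 =746
r69=1000101 pc3: +8 =754
r70=1000110 pc3: +8 =762
r71=1000111 pc4: +16 =778
r72=1001000 pc2: +4 =782
r73=1001001 pc3: +8 =790
r74=1001010 pc3: +8 =798
r75=1001011 pc4: +16 =814
r76=1001100 pc3: +8 =822
r77=1001101 pc4: +16 =838
r78=1001110 pc4: +16 =854
r79=1001111 pc5: +32 =886
r80=1010000 pc2: +4 =890
r81=1010001 pc3: +8 =898
r82=1010010 pc3: +8 =906
r83=1010011 pc4: +16 =922
r84=1010100 pc3: +8 =930
r85=1010101 pc4: +16 =946
r86=1010110 pc4: +16 =962
r87=1010111 pc5: +32 =994
r88=1011000 pc3: +8 =1002
r89=1011001 pc4: +16 =1018
r90=1011010 pc4: +16 =1034
r91=1011011 pc5: +32 =1066
r92=1011100 pc4: +16 =1082
r93=1011101 pc5: +32 =1114
r94=1011110 pc5: +32 =1146
r95=1011111 pc6: +64 =1210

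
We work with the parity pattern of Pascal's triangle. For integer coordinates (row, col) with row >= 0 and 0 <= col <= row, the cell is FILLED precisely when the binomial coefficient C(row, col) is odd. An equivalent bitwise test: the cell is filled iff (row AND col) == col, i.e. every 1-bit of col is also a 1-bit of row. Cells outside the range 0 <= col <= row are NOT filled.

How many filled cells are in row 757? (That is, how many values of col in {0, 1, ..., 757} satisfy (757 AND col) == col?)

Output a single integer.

Answer: 128

Derivation:
757 in binary = 1011110101
popcount(757) = number of 1-bits in 1011110101 = 7
A col c satisfies (757 AND c) == c iff every set bit of c is also set in 757; each of the 7 set bits of 757 can independently be on or off in c.
count = 2^7 = 128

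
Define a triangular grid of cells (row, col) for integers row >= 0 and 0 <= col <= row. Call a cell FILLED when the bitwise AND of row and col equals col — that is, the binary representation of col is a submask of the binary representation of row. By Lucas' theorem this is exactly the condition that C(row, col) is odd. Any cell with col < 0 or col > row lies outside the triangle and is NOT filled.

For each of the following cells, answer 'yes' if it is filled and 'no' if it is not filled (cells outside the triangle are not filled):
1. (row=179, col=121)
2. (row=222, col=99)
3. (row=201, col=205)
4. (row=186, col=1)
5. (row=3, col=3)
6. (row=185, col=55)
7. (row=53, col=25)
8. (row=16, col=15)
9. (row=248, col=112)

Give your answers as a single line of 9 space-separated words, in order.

(179,121): row=0b10110011, col=0b1111001, row AND col = 0b110001 = 49; 49 != 121 -> empty
(222,99): row=0b11011110, col=0b1100011, row AND col = 0b1000010 = 66; 66 != 99 -> empty
(201,205): col outside [0, 201] -> not filled
(186,1): row=0b10111010, col=0b1, row AND col = 0b0 = 0; 0 != 1 -> empty
(3,3): row=0b11, col=0b11, row AND col = 0b11 = 3; 3 == 3 -> filled
(185,55): row=0b10111001, col=0b110111, row AND col = 0b110001 = 49; 49 != 55 -> empty
(53,25): row=0b110101, col=0b11001, row AND col = 0b10001 = 17; 17 != 25 -> empty
(16,15): row=0b10000, col=0b1111, row AND col = 0b0 = 0; 0 != 15 -> empty
(248,112): row=0b11111000, col=0b1110000, row AND col = 0b1110000 = 112; 112 == 112 -> filled

Answer: no no no no yes no no no yes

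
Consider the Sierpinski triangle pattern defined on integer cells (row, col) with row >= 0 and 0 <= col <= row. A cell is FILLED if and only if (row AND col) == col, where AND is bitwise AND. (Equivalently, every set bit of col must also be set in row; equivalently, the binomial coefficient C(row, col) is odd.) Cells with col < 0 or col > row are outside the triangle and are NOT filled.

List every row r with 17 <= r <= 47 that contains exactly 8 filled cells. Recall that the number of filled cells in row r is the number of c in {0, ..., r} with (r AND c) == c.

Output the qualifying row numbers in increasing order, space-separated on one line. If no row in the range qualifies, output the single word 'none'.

Answer: 19 21 22 25 26 28 35 37 38 41 42 44

Derivation:
Row r has 2^popcount(r) filled cells, so we need popcount(r) = log2(8) = 3.
Scan r = 17..47 and keep those with exactly 3 one-bits:
r=17=10001 popcount=2 -> skip
r=18=10010 popcount=2 -> skip
r=19=10011 popcount=3 -> KEEP
r=20=10100 popcount=2 -> skip
r=21=10101 popcount=3 -> KEEP
r=22=10110 popcount=3 -> KEEP
r=23=10111 popcount=4 -> skip
r=24=11000 popcount=2 -> skip
r=25=11001 popcount=3 -> KEEP
r=26=11010 popcount=3 -> KEEP
r=27=11011 popcount=4 -> skip
r=28=11100 popcount=3 -> KEEP
r=29=11101 popcount=4 -> skip
r=30=11110 popcount=4 -> skip
r=31=11111 popcount=5 -> skip
r=32=100000 popcount=1 -> skip
r=33=100001 popcount=2 -> skip
r=34=100010 popcount=2 -> skip
r=35=100011 popcount=3 -> KEEP
r=36=100100 popcount=2 -> skip
r=37=100101 popcount=3 -> KEEP
r=38=100110 popcount=3 -> KEEP
r=39=100111 popcount=4 -> skip
r=40=101000 popcount=2 -> skip
r=41=101001 popcount=3 -> KEEP
r=42=101010 popcount=3 -> KEEP
r=43=101011 popcount=4 -> skip
r=44=101100 popcount=3 -> KEEP
r=45=101101 popcount=4 -> skip
r=46=101110 popcount=4 -> skip
r=47=101111 popcount=5 -> skip
Kept rows: 19 21 22 25 26 28 35 37 38 41 42 44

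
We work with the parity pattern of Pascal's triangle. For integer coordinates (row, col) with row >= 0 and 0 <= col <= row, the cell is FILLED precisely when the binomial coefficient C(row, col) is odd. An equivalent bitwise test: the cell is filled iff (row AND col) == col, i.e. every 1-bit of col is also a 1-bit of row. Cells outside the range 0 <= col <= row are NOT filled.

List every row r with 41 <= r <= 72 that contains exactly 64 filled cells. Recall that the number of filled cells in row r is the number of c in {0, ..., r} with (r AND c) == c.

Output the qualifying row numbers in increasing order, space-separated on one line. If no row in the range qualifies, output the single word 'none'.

Row r has 2^popcount(r) filled cells, so we need popcount(r) = log2(64) = 6.
Scan r = 41..72 and keep those with exactly 6 one-bits:
r=41=101001 popcount=3 -> skip
r=42=101010 popcount=3 -> skip
r=43=101011 popcount=4 -> skip
r=44=101100 popcount=3 -> skip
r=45=101101 popcount=4 -> skip
r=46=101110 popcount=4 -> skip
r=47=101111 popcount=5 -> skip
r=48=110000 popcount=2 -> skip
r=49=110001 popcount=3 -> skip
r=50=110010 popcount=3 -> skip
r=51=110011 popcount=4 -> skip
r=52=110100 popcount=3 -> skip
r=53=110101 popcount=4 -> skip
r=54=110110 popcount=4 -> skip
r=55=110111 popcount=5 -> skip
r=56=111000 popcount=3 -> skip
r=57=111001 popcount=4 -> skip
r=58=111010 popcount=4 -> skip
r=59=111011 popcount=5 -> skip
r=60=111100 popcount=4 -> skip
r=61=111101 popcount=5 -> skip
r=62=111110 popcount=5 -> skip
r=63=111111 popcount=6 -> KEEP
r=64=1000000 popcount=1 -> skip
r=65=1000001 popcount=2 -> skip
r=66=1000010 popcount=2 -> skip
r=67=1000011 popcount=3 -> skip
r=68=1000100 popcount=2 -> skip
r=69=1000101 popcount=3 -> skip
r=70=1000110 popcount=3 -> skip
r=71=1000111 popcount=4 -> skip
r=72=1001000 popcount=2 -> skip
Kept rows: 63

Answer: 63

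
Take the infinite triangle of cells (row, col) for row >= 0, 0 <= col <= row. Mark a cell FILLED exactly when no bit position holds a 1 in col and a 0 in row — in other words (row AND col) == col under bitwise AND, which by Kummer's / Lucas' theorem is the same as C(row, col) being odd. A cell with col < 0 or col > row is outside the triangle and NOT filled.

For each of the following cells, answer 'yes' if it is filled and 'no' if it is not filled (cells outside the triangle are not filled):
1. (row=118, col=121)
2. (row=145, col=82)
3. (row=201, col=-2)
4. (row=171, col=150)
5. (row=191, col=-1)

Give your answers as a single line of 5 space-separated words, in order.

Answer: no no no no no

Derivation:
(118,121): col outside [0, 118] -> not filled
(145,82): row=0b10010001, col=0b1010010, row AND col = 0b10000 = 16; 16 != 82 -> empty
(201,-2): col outside [0, 201] -> not filled
(171,150): row=0b10101011, col=0b10010110, row AND col = 0b10000010 = 130; 130 != 150 -> empty
(191,-1): col outside [0, 191] -> not filled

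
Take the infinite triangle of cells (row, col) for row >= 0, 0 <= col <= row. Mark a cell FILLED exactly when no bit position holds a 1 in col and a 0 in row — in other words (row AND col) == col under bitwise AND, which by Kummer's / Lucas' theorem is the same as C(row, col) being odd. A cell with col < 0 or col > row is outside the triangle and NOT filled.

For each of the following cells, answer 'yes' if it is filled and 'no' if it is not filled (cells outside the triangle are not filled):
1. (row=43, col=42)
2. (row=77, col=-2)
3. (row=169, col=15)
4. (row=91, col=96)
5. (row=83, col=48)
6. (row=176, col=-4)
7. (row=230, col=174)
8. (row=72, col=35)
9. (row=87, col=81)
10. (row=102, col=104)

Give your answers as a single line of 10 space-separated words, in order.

(43,42): row=0b101011, col=0b101010, row AND col = 0b101010 = 42; 42 == 42 -> filled
(77,-2): col outside [0, 77] -> not filled
(169,15): row=0b10101001, col=0b1111, row AND col = 0b1001 = 9; 9 != 15 -> empty
(91,96): col outside [0, 91] -> not filled
(83,48): row=0b1010011, col=0b110000, row AND col = 0b10000 = 16; 16 != 48 -> empty
(176,-4): col outside [0, 176] -> not filled
(230,174): row=0b11100110, col=0b10101110, row AND col = 0b10100110 = 166; 166 != 174 -> empty
(72,35): row=0b1001000, col=0b100011, row AND col = 0b0 = 0; 0 != 35 -> empty
(87,81): row=0b1010111, col=0b1010001, row AND col = 0b1010001 = 81; 81 == 81 -> filled
(102,104): col outside [0, 102] -> not filled

Answer: yes no no no no no no no yes no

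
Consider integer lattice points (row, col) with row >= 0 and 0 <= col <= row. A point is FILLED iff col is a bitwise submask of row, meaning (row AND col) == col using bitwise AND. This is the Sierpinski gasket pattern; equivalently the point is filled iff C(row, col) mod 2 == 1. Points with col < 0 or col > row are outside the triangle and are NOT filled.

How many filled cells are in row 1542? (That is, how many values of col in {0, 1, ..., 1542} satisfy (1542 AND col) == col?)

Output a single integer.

Answer: 16

Derivation:
1542 in binary = 11000000110
popcount(1542) = number of 1-bits in 11000000110 = 4
A col c satisfies (1542 AND c) == c iff every set bit of c is also set in 1542; each of the 4 set bits of 1542 can independently be on or off in c.
count = 2^4 = 16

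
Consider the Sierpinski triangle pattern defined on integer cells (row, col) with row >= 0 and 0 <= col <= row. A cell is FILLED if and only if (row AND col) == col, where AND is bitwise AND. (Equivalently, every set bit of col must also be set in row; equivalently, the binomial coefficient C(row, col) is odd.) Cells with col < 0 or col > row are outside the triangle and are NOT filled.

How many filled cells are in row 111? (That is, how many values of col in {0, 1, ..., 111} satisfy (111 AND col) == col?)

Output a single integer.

Answer: 64

Derivation:
111 in binary = 1101111
popcount(111) = number of 1-bits in 1101111 = 6
A col c satisfies (111 AND c) == c iff every set bit of c is also set in 111; each of the 6 set bits of 111 can independently be on or off in c.
count = 2^6 = 64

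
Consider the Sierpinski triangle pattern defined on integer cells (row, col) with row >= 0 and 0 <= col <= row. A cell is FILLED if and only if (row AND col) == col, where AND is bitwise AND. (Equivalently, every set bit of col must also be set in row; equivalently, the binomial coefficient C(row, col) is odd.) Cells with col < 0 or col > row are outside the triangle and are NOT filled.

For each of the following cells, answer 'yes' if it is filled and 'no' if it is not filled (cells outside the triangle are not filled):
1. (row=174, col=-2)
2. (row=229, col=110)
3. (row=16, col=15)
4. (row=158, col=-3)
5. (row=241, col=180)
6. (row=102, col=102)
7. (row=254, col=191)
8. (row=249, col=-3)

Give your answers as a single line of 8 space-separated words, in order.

Answer: no no no no no yes no no

Derivation:
(174,-2): col outside [0, 174] -> not filled
(229,110): row=0b11100101, col=0b1101110, row AND col = 0b1100100 = 100; 100 != 110 -> empty
(16,15): row=0b10000, col=0b1111, row AND col = 0b0 = 0; 0 != 15 -> empty
(158,-3): col outside [0, 158] -> not filled
(241,180): row=0b11110001, col=0b10110100, row AND col = 0b10110000 = 176; 176 != 180 -> empty
(102,102): row=0b1100110, col=0b1100110, row AND col = 0b1100110 = 102; 102 == 102 -> filled
(254,191): row=0b11111110, col=0b10111111, row AND col = 0b10111110 = 190; 190 != 191 -> empty
(249,-3): col outside [0, 249] -> not filled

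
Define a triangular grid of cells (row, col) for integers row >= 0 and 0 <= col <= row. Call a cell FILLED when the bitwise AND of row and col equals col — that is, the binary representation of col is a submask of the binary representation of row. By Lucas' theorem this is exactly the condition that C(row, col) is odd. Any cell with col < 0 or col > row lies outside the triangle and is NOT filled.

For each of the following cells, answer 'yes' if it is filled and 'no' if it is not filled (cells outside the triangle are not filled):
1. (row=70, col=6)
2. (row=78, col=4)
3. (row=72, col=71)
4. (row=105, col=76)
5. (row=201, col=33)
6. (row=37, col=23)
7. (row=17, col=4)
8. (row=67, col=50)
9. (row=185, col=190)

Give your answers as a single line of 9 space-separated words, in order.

Answer: yes yes no no no no no no no

Derivation:
(70,6): row=0b1000110, col=0b110, row AND col = 0b110 = 6; 6 == 6 -> filled
(78,4): row=0b1001110, col=0b100, row AND col = 0b100 = 4; 4 == 4 -> filled
(72,71): row=0b1001000, col=0b1000111, row AND col = 0b1000000 = 64; 64 != 71 -> empty
(105,76): row=0b1101001, col=0b1001100, row AND col = 0b1001000 = 72; 72 != 76 -> empty
(201,33): row=0b11001001, col=0b100001, row AND col = 0b1 = 1; 1 != 33 -> empty
(37,23): row=0b100101, col=0b10111, row AND col = 0b101 = 5; 5 != 23 -> empty
(17,4): row=0b10001, col=0b100, row AND col = 0b0 = 0; 0 != 4 -> empty
(67,50): row=0b1000011, col=0b110010, row AND col = 0b10 = 2; 2 != 50 -> empty
(185,190): col outside [0, 185] -> not filled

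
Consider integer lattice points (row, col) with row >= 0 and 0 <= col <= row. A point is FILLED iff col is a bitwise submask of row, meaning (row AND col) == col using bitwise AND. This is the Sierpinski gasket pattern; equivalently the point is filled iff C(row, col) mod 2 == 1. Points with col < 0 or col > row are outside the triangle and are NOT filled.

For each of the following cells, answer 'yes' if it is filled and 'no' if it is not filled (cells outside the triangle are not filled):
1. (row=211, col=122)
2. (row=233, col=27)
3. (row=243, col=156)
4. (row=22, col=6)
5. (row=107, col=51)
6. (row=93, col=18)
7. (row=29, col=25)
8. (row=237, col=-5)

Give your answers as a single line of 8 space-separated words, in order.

Answer: no no no yes no no yes no

Derivation:
(211,122): row=0b11010011, col=0b1111010, row AND col = 0b1010010 = 82; 82 != 122 -> empty
(233,27): row=0b11101001, col=0b11011, row AND col = 0b1001 = 9; 9 != 27 -> empty
(243,156): row=0b11110011, col=0b10011100, row AND col = 0b10010000 = 144; 144 != 156 -> empty
(22,6): row=0b10110, col=0b110, row AND col = 0b110 = 6; 6 == 6 -> filled
(107,51): row=0b1101011, col=0b110011, row AND col = 0b100011 = 35; 35 != 51 -> empty
(93,18): row=0b1011101, col=0b10010, row AND col = 0b10000 = 16; 16 != 18 -> empty
(29,25): row=0b11101, col=0b11001, row AND col = 0b11001 = 25; 25 == 25 -> filled
(237,-5): col outside [0, 237] -> not filled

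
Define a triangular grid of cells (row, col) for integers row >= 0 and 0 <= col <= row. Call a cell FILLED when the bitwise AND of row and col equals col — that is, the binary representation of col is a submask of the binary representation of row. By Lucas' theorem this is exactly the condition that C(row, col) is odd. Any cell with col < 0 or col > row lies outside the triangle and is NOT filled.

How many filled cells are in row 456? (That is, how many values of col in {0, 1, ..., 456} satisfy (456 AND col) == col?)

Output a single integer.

456 in binary = 111001000
popcount(456) = number of 1-bits in 111001000 = 4
A col c satisfies (456 AND c) == c iff every set bit of c is also set in 456; each of the 4 set bits of 456 can independently be on or off in c.
count = 2^4 = 16

Answer: 16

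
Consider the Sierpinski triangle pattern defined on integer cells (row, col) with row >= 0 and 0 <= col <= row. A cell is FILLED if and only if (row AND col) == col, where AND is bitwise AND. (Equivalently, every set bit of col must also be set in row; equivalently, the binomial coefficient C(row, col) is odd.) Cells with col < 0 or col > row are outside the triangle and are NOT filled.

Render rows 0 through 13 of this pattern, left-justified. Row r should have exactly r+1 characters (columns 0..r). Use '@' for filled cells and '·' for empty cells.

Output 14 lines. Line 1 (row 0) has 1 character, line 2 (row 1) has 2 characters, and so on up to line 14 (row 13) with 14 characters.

r0=0: @
r1=1: @@
r2=10: @·@
r3=11: @@@@
r4=100: @···@
r5=101: @@··@@
r6=110: @·@·@·@
r7=111: @@@@@@@@
r8=1000: @·······@
r9=1001: @@······@@
r10=1010: @·@·····@·@
r11=1011: @@@@····@@@@
r12=1100: @···@···@···@
r13=1101: @@··@@··@@··@@

Answer: @
@@
@·@
@@@@
@···@
@@··@@
@·@·@·@
@@@@@@@@
@·······@
@@······@@
@·@·····@·@
@@@@····@@@@
@···@···@···@
@@··@@··@@··@@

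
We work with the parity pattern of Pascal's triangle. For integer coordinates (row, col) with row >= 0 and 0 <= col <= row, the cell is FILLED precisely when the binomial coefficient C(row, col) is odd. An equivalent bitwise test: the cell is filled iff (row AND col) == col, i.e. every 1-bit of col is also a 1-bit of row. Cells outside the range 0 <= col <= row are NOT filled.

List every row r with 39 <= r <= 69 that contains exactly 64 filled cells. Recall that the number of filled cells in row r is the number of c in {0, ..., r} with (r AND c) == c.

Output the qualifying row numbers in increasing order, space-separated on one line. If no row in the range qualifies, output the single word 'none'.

Row r has 2^popcount(r) filled cells, so we need popcount(r) = log2(64) = 6.
Scan r = 39..69 and keep those with exactly 6 one-bits:
r=39=100111 popcount=4 -> skip
r=40=101000 popcount=2 -> skip
r=41=101001 popcount=3 -> skip
r=42=101010 popcount=3 -> skip
r=43=101011 popcount=4 -> skip
r=44=101100 popcount=3 -> skip
r=45=101101 popcount=4 -> skip
r=46=101110 popcount=4 -> skip
r=47=101111 popcount=5 -> skip
r=48=110000 popcount=2 -> skip
r=49=110001 popcount=3 -> skip
r=50=110010 popcount=3 -> skip
r=51=110011 popcount=4 -> skip
r=52=110100 popcount=3 -> skip
r=53=110101 popcount=4 -> skip
r=54=110110 popcount=4 -> skip
r=55=110111 popcount=5 -> skip
r=56=111000 popcount=3 -> skip
r=57=111001 popcount=4 -> skip
r=58=111010 popcount=4 -> skip
r=59=111011 popcount=5 -> skip
r=60=111100 popcount=4 -> skip
r=61=111101 popcount=5 -> skip
r=62=111110 popcount=5 -> skip
r=63=111111 popcount=6 -> KEEP
r=64=1000000 popcount=1 -> skip
r=65=1000001 popcount=2 -> skip
r=66=1000010 popcount=2 -> skip
r=67=1000011 popcount=3 -> skip
r=68=1000100 popcount=2 -> skip
r=69=1000101 popcount=3 -> skip
Kept rows: 63

Answer: 63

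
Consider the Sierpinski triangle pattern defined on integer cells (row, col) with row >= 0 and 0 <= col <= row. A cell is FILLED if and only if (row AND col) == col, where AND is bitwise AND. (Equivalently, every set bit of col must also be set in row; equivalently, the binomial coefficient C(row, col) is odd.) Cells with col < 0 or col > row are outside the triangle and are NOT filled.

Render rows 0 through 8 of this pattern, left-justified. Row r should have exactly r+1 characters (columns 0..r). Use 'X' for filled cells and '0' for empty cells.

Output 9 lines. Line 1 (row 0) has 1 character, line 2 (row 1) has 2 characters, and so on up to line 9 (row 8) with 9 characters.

Answer: X
XX
X0X
XXXX
X000X
XX00XX
X0X0X0X
XXXXXXXX
X0000000X

Derivation:
r0=0: X
r1=1: XX
r2=10: X0X
r3=11: XXXX
r4=100: X000X
r5=101: XX00XX
r6=110: X0X0X0X
r7=111: XXXXXXXX
r8=1000: X0000000X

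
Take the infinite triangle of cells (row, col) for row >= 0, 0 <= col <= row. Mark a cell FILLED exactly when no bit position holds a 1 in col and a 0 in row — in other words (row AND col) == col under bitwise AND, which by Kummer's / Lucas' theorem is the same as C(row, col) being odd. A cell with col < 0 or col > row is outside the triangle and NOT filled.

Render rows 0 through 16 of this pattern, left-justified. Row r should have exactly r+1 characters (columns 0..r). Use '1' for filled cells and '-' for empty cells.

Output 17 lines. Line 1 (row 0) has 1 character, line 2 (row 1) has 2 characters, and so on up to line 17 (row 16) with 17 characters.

Answer: 1
11
1-1
1111
1---1
11--11
1-1-1-1
11111111
1-------1
11------11
1-1-----1-1
1111----1111
1---1---1---1
11--11--11--11
1-1-1-1-1-1-1-1
1111111111111111
1---------------1

Derivation:
r0=0: 1
r1=1: 11
r2=10: 1-1
r3=11: 1111
r4=100: 1---1
r5=101: 11--11
r6=110: 1-1-1-1
r7=111: 11111111
r8=1000: 1-------1
r9=1001: 11------11
r10=1010: 1-1-----1-1
r11=1011: 1111----1111
r12=1100: 1---1---1---1
r13=1101: 11--11--11--11
r14=1110: 1-1-1-1-1-1-1-1
r15=1111: 1111111111111111
r16=10000: 1---------------1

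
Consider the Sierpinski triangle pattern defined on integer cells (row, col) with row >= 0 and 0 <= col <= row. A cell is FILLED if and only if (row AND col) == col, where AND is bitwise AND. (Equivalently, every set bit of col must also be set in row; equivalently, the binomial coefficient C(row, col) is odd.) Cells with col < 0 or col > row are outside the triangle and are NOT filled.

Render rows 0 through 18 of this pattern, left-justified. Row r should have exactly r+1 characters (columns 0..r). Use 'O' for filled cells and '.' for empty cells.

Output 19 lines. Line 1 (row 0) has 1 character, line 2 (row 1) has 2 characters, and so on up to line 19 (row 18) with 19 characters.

Answer: O
OO
O.O
OOOO
O...O
OO..OO
O.O.O.O
OOOOOOOO
O.......O
OO......OO
O.O.....O.O
OOOO....OOOO
O...O...O...O
OO..OO..OO..OO
O.O.O.O.O.O.O.O
OOOOOOOOOOOOOOOO
O...............O
OO..............OO
O.O.............O.O

Derivation:
r0=0: O
r1=1: OO
r2=10: O.O
r3=11: OOOO
r4=100: O...O
r5=101: OO..OO
r6=110: O.O.O.O
r7=111: OOOOOOOO
r8=1000: O.......O
r9=1001: OO......OO
r10=1010: O.O.....O.O
r11=1011: OOOO....OOOO
r12=1100: O...O...O...O
r13=1101: OO..OO..OO..OO
r14=1110: O.O.O.O.O.O.O.O
r15=1111: OOOOOOOOOOOOOOOO
r16=10000: O...............O
r17=10001: OO..............OO
r18=10010: O.O.............O.O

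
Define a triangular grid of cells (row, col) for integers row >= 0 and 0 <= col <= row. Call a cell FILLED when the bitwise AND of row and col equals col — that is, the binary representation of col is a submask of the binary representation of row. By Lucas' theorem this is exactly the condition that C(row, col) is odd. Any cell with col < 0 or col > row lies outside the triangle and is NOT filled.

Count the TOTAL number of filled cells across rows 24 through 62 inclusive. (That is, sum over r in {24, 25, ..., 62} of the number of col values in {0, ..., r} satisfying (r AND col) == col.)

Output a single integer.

Answer: 530

Derivation:
r24=11000 pc2: +4 =4
r25=11001 pc3: +8 =12
r26=11010 pc3: +8 =20
r27=11011 pc4: +16 =36
r28=11100 pc3: +8 =44
r29=11101 pc4: +16 =60
r30=11110 pc4: +16 =76
r31=11111 pc5: +32 =108
r32=100000 pc1: +2 =110
r33=100001 pc2: +4 =114
r34=100010 pc2: +4 =118
r35=100011 pc3: +8 =126
r36=100100 pc2: +4 =130
r37=100101 pc3: +8 =138
r38=100110 pc3: +8 =146
r39=100111 pc4: +16 =162
r40=101000 pc2: +4 =166
r41=101001 pc3: +8 =174
r42=101010 pc3: +8 =182
r43=101011 pc4: +16 =198
r44=101100 pc3: +8 =206
r45=101101 pc4: +16 =222
r46=101110 pc4: +16 =238
r47=101111 pc5: +32 =270
r48=110000 pc2: +4 =274
r49=110001 pc3: +8 =282
r50=110010 pc3: +8 =290
r51=110011 pc4: +16 =306
r52=110100 pc3: +8 =314
r53=110101 pc4: +16 =330
r54=110110 pc4: +16 =346
r55=110111 pc5: +32 =378
r56=111000 pc3: +8 =386
r57=111001 pc4: +16 =402
r58=111010 pc4: +16 =418
r59=111011 pc5: +32 =450
r60=111100 pc4: +16 =466
r61=111101 pc5: +32 =498
r62=111110 pc5: +32 =530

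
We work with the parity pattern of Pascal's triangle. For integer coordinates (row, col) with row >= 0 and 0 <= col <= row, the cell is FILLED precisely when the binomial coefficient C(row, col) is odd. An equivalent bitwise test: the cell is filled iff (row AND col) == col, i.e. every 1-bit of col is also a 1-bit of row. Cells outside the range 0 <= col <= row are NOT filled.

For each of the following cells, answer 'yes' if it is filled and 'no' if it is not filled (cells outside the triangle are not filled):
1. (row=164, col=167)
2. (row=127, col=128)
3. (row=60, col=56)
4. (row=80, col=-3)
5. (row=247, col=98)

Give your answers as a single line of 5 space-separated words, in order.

Answer: no no yes no yes

Derivation:
(164,167): col outside [0, 164] -> not filled
(127,128): col outside [0, 127] -> not filled
(60,56): row=0b111100, col=0b111000, row AND col = 0b111000 = 56; 56 == 56 -> filled
(80,-3): col outside [0, 80] -> not filled
(247,98): row=0b11110111, col=0b1100010, row AND col = 0b1100010 = 98; 98 == 98 -> filled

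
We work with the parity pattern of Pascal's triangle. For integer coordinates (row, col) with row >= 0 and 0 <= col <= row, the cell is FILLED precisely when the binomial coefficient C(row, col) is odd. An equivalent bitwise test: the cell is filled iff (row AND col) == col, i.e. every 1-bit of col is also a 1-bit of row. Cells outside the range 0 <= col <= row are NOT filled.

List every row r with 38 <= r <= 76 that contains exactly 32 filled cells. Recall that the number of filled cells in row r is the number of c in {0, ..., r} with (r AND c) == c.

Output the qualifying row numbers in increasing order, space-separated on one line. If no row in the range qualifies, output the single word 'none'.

Answer: 47 55 59 61 62

Derivation:
Row r has 2^popcount(r) filled cells, so we need popcount(r) = log2(32) = 5.
Scan r = 38..76 and keep those with exactly 5 one-bits:
r=38=100110 popcount=3 -> skip
r=39=100111 popcount=4 -> skip
r=40=101000 popcount=2 -> skip
r=41=101001 popcount=3 -> skip
r=42=101010 popcount=3 -> skip
r=43=101011 popcount=4 -> skip
r=44=101100 popcount=3 -> skip
r=45=101101 popcount=4 -> skip
r=46=101110 popcount=4 -> skip
r=47=101111 popcount=5 -> KEEP
r=48=110000 popcount=2 -> skip
r=49=110001 popcount=3 -> skip
r=50=110010 popcount=3 -> skip
r=51=110011 popcount=4 -> skip
r=52=110100 popcount=3 -> skip
r=53=110101 popcount=4 -> skip
r=54=110110 popcount=4 -> skip
r=55=110111 popcount=5 -> KEEP
r=56=111000 popcount=3 -> skip
r=57=111001 popcount=4 -> skip
r=58=111010 popcount=4 -> skip
r=59=111011 popcount=5 -> KEEP
r=60=111100 popcount=4 -> skip
r=61=111101 popcount=5 -> KEEP
r=62=111110 popcount=5 -> KEEP
r=63=111111 popcount=6 -> skip
r=64=1000000 popcount=1 -> skip
r=65=1000001 popcount=2 -> skip
r=66=1000010 popcount=2 -> skip
r=67=1000011 popcount=3 -> skip
r=68=1000100 popcount=2 -> skip
r=69=1000101 popcount=3 -> skip
r=70=1000110 popcount=3 -> skip
r=71=1000111 popcount=4 -> skip
r=72=1001000 popcount=2 -> skip
r=73=1001001 popcount=3 -> skip
r=74=1001010 popcount=3 -> skip
r=75=1001011 popcount=4 -> skip
r=76=1001100 popcount=3 -> skip
Kept rows: 47 55 59 61 62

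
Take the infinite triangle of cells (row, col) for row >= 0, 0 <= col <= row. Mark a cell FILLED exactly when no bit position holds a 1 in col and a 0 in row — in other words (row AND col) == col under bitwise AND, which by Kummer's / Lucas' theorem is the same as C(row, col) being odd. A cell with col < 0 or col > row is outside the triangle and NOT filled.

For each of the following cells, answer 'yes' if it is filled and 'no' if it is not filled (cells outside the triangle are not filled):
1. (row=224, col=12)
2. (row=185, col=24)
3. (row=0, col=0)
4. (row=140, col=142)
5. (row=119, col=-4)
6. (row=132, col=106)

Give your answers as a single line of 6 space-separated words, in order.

Answer: no yes yes no no no

Derivation:
(224,12): row=0b11100000, col=0b1100, row AND col = 0b0 = 0; 0 != 12 -> empty
(185,24): row=0b10111001, col=0b11000, row AND col = 0b11000 = 24; 24 == 24 -> filled
(0,0): row=0b0, col=0b0, row AND col = 0b0 = 0; 0 == 0 -> filled
(140,142): col outside [0, 140] -> not filled
(119,-4): col outside [0, 119] -> not filled
(132,106): row=0b10000100, col=0b1101010, row AND col = 0b0 = 0; 0 != 106 -> empty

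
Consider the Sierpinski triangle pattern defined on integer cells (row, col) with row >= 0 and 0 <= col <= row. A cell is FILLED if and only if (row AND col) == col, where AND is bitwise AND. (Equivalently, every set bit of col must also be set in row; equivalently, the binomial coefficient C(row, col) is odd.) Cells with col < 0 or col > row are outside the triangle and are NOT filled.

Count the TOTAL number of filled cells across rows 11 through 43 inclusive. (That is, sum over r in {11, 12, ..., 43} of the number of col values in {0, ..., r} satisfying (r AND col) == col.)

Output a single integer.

Answer: 296

Derivation:
r11=1011 pc3: +8 =8
r12=1100 pc2: +4 =12
r13=1101 pc3: +8 =20
r14=1110 pc3: +8 =28
r15=1111 pc4: +16 =44
r16=10000 pc1: +2 =46
r17=10001 pc2: +4 =50
r18=10010 pc2: +4 =54
r19=10011 pc3: +8 =62
r20=10100 pc2: +4 =66
r21=10101 pc3: +8 =74
r22=10110 pc3: +8 =82
r23=10111 pc4: +16 =98
r24=11000 pc2: +4 =102
r25=11001 pc3: +8 =110
r26=11010 pc3: +8 =118
r27=11011 pc4: +16 =134
r28=11100 pc3: +8 =142
r29=11101 pc4: +16 =158
r30=11110 pc4: +16 =174
r31=11111 pc5: +32 =206
r32=100000 pc1: +2 =208
r33=100001 pc2: +4 =212
r34=100010 pc2: +4 =216
r35=100011 pc3: +8 =224
r36=100100 pc2: +4 =228
r37=100101 pc3: +8 =236
r38=100110 pc3: +8 =244
r39=100111 pc4: +16 =260
r40=101000 pc2: +4 =264
r41=101001 pc3: +8 =272
r42=101010 pc3: +8 =280
r43=101011 pc4: +16 =296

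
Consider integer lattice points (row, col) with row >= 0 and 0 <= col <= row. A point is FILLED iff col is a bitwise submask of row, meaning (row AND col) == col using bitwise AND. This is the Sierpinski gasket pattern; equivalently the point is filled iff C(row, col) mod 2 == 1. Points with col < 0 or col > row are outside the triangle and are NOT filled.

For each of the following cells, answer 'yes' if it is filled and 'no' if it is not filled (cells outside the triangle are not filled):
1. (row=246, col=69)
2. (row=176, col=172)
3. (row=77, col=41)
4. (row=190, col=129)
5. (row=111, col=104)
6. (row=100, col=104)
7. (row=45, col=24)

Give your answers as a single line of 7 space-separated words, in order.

(246,69): row=0b11110110, col=0b1000101, row AND col = 0b1000100 = 68; 68 != 69 -> empty
(176,172): row=0b10110000, col=0b10101100, row AND col = 0b10100000 = 160; 160 != 172 -> empty
(77,41): row=0b1001101, col=0b101001, row AND col = 0b1001 = 9; 9 != 41 -> empty
(190,129): row=0b10111110, col=0b10000001, row AND col = 0b10000000 = 128; 128 != 129 -> empty
(111,104): row=0b1101111, col=0b1101000, row AND col = 0b1101000 = 104; 104 == 104 -> filled
(100,104): col outside [0, 100] -> not filled
(45,24): row=0b101101, col=0b11000, row AND col = 0b1000 = 8; 8 != 24 -> empty

Answer: no no no no yes no no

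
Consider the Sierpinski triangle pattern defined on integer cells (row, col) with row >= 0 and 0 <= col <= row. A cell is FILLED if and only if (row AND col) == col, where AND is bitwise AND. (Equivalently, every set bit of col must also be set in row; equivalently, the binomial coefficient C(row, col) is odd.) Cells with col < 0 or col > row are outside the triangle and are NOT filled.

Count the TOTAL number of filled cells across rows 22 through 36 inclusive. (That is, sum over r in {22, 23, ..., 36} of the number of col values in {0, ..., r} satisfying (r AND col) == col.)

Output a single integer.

r22=10110 pc3: +8 =8
r23=10111 pc4: +16 =24
r24=11000 pc2: +4 =28
r25=11001 pc3: +8 =36
r26=11010 pc3: +8 =44
r27=11011 pc4: +16 =60
r28=11100 pc3: +8 =68
r29=11101 pc4: +16 =84
r30=11110 pc4: +16 =100
r31=11111 pc5: +32 =132
r32=100000 pc1: +2 =134
r33=100001 pc2: +4 =138
r34=100010 pc2: +4 =142
r35=100011 pc3: +8 =150
r36=100100 pc2: +4 =154

Answer: 154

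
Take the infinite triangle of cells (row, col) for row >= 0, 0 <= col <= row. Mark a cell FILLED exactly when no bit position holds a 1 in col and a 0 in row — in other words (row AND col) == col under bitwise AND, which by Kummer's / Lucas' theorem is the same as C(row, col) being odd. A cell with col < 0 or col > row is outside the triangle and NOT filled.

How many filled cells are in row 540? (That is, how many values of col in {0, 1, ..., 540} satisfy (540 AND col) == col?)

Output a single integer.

540 in binary = 1000011100
popcount(540) = number of 1-bits in 1000011100 = 4
A col c satisfies (540 AND c) == c iff every set bit of c is also set in 540; each of the 4 set bits of 540 can independently be on or off in c.
count = 2^4 = 16

Answer: 16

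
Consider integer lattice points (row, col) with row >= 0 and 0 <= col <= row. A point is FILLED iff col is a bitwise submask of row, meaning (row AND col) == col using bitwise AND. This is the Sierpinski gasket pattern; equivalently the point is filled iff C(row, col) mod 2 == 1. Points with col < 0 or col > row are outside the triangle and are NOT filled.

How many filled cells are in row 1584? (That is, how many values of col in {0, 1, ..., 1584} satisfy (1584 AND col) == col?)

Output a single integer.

1584 in binary = 11000110000
popcount(1584) = number of 1-bits in 11000110000 = 4
A col c satisfies (1584 AND c) == c iff every set bit of c is also set in 1584; each of the 4 set bits of 1584 can independently be on or off in c.
count = 2^4 = 16

Answer: 16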